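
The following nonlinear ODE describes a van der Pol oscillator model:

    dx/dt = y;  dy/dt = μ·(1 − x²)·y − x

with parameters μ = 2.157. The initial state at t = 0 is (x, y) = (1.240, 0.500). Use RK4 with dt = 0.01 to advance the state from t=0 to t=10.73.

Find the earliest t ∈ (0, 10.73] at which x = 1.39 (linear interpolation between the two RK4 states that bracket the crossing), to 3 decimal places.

t=0.000: state=(1.240, 0.500)
step 1 (dt=0.01): k1=(0.500, -1.820), k2=(0.491, -1.818), k3=(0.491, -1.818), k4=(0.482, -1.816); state += dt/6·(k1+2k2+2k3+k4)
t=0.010: state=(1.245, 0.482)
t=0.020: state=(1.250, 0.464)
t=0.030: state=(1.254, 0.446)
continuing one RK4 step at a time; state shown every 50 steps (Δt=0.5):
t=0.500: state=(1.292, -0.215)
t=1.000: state=(1.078, -0.628)
t=1.500: state=(0.620, -1.325)
t=2.000: state=(-0.524, -3.591)
t=2.500: state=(-1.943, -0.795)
t=3.000: state=(-1.954, 0.268)
t=3.500: state=(-1.796, 0.349)
t=4.000: state=(-1.605, 0.420)
t=4.500: state=(-1.368, 0.544)
t=5.000: state=(-1.037, 0.826)
t=5.500: state=(-0.443, 1.757)
t=6.000: state=(1.047, 3.985)
t=6.090: state=(1.389, 3.511)
next step: t=6.100: state=(1.424, 3.424) — x has crossed 1.39
linear interpolation between t=6.090 (1.38906) and t=6.100 (1.42375) → t≈6.090

t = 6.090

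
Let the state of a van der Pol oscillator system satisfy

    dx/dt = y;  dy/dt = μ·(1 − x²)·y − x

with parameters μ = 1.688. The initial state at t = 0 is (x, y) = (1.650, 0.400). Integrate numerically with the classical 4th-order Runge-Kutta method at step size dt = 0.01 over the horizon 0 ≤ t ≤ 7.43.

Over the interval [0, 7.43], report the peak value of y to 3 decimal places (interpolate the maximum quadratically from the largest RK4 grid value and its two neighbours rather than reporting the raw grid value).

t=0.000: state=(1.650, 0.400)
step 1 (dt=0.01): k1=(0.400, -2.813), k2=(0.386, -2.778), k3=(0.386, -2.779), k4=(0.372, -2.744); state += dt/6·(k1+2k2+2k3+k4)
t=0.010: state=(1.654, 0.372)
t=0.020: state=(1.657, 0.345)
t=0.030: state=(1.661, 0.319)
continuing one RK4 step at a time; state shown every 25 steps (Δt=0.25):
t=0.250: state=(1.679, -0.106)
t=0.500: state=(1.619, -0.345)
t=0.750: state=(1.515, -0.481)
t=1.000: state=(1.380, -0.595)
t=1.250: state=(1.216, -0.729)
t=1.500: state=(1.011, -0.924)
t=1.750: state=(0.743, -1.247)
t=2.000: state=(0.367, -1.821)
t=2.250: state=(-0.200, -2.771)
t=2.500: state=(-1.001, -3.417)
t=2.750: state=(-1.717, -1.993)
t=3.000: state=(-1.991, -0.392)
t=3.250: state=(-2.004, 0.174)
t=3.500: state=(-1.936, 0.338)
t=3.750: state=(-1.842, 0.405)
t=4.000: state=(-1.735, 0.453)
t=4.250: state=(-1.615, 0.507)
t=4.500: state=(-1.480, 0.576)
t=4.750: state=(-1.325, 0.673)
t=5.000: state=(-1.140, 0.819)
t=5.250: state=(-0.908, 1.056)
t=5.500: state=(-0.597, 1.469)
t=5.750: state=(-0.146, 2.209)
t=6.000: state=(0.535, 3.228)
t=6.250: state=(1.369, 3.040)
t=6.500: state=(1.894, 1.130)
t=6.750: state=(2.017, 0.049)
t=7.000: state=(1.981, -0.271)
t=7.250: state=(1.898, -0.372)
t=7.430: state=(1.828, -0.412)
largest grid value and its neighbours: y(6.100)=3.43907, y(6.110)=3.44250, y(6.120)=3.44197
parabola through these three points peaks at t≈6.114 with y≈3.44276

max y = 3.443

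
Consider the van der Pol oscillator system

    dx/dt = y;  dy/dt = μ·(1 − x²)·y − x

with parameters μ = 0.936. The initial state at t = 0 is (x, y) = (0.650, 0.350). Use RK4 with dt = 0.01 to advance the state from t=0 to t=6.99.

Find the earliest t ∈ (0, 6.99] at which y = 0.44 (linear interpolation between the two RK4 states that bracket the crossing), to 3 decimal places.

t = 3.658

t=0.000: state=(0.650, 0.350)
step 1 (dt=0.01): k1=(0.350, -0.461), k2=(0.348, -0.465), k3=(0.348, -0.465), k4=(0.345, -0.468); state += dt/6·(k1+2k2+2k3+k4)
t=0.010: state=(0.653, 0.345)
t=0.020: state=(0.657, 0.341)
t=0.030: state=(0.660, 0.336)
continuing one RK4 step at a time; state shown every 25 steps (Δt=0.25):
t=0.250: state=(0.721, 0.213)
t=0.500: state=(0.754, 0.042)
t=0.750: state=(0.740, -0.152)
t=1.000: state=(0.677, -0.359)
t=1.250: state=(0.559, -0.583)
t=1.500: state=(0.383, -0.830)
t=1.750: state=(0.142, -1.106)
t=2.000: state=(-0.171, -1.394)
t=2.250: state=(-0.549, -1.610)
t=2.500: state=(-0.955, -1.581)
t=2.750: state=(-1.309, -1.199)
t=3.000: state=(-1.538, -0.620)
t=3.250: state=(-1.625, -0.099)
t=3.500: state=(-1.601, 0.269)
t=3.650: state=(-1.547, 0.432)
next step: t=3.660: state=(-1.543, 0.442) — y has crossed 0.44
linear interpolation between t=3.650 (0.43236) and t=3.660 (0.44214) → t≈3.658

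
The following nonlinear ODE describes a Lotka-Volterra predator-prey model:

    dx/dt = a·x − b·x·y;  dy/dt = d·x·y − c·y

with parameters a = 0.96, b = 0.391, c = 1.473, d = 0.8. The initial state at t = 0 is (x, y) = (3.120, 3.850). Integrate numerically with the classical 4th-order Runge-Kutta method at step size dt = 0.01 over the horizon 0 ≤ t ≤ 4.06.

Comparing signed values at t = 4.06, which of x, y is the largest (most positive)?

t=0.000: state=(3.120, 3.850)
step 1 (dt=0.01): k1=(-1.701, 3.939), k2=(-1.721, 3.932), k3=(-1.721, 3.932), k4=(-1.740, 3.925); state += dt/6·(k1+2k2+2k3+k4)
t=0.010: state=(3.103, 3.889)
t=0.020: state=(3.085, 3.928)
t=0.030: state=(3.067, 3.968)
continuing one RK4 step at a time; state shown every 20 steps (Δt=0.2):
t=0.200: state=(2.716, 4.581)
t=0.400: state=(2.251, 5.077)
t=0.600: state=(1.819, 5.233)
t=0.800: state=(1.471, 5.064)
t=1.000: state=(1.216, 4.671)
t=1.200: state=(1.043, 4.164)
t=1.400: state=(0.932, 3.630)
t=1.600: state=(0.867, 3.121)
t=1.800: state=(0.839, 2.663)
t=2.000: state=(0.838, 2.268)
t=2.200: state=(0.862, 1.934)
t=2.400: state=(0.908, 1.660)
t=2.600: state=(0.975, 1.437)
t=2.800: state=(1.064, 1.259)
t=3.000: state=(1.174, 1.121)
t=3.200: state=(1.309, 1.019)
t=3.400: state=(1.469, 0.947)
t=3.600: state=(1.656, 0.905)
t=3.800: state=(1.871, 0.894)
t=4.000: state=(2.112, 0.915)
t=4.060: state=(2.190, 0.929)
compare at T: x=2.190, y=0.929

largest component: x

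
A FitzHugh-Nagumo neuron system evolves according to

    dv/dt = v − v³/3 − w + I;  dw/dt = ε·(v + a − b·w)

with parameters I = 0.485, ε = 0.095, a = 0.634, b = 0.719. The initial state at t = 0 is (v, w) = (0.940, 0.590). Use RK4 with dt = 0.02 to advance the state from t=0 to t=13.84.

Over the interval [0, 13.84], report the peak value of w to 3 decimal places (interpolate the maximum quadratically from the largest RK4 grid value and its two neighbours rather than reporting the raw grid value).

t=0.000: state=(0.940, 0.590)
step 1 (dt=0.02): k1=(0.558, 0.109), k2=(0.558, 0.110), k3=(0.558, 0.110), k4=(0.557, 0.110); state += dt/6·(k1+2k2+2k3+k4)
t=0.020: state=(0.951, 0.592)
t=0.040: state=(0.962, 0.594)
t=0.060: state=(0.973, 0.597)
continuing one RK4 step at a time; state shown every 25 steps (Δt=0.5):
t=0.500: state=(1.200, 0.650)
t=1.000: state=(1.383, 0.719)
t=1.500: state=(1.473, 0.791)
t=2.000: state=(1.496, 0.864)
t=2.500: state=(1.482, 0.934)
t=3.000: state=(1.448, 1.001)
t=3.500: state=(1.404, 1.063)
t=4.000: state=(1.352, 1.121)
t=4.500: state=(1.295, 1.175)
t=5.000: state=(1.233, 1.224)
t=5.500: state=(1.164, 1.269)
t=6.000: state=(1.087, 1.309)
t=6.500: state=(0.998, 1.343)
t=7.000: state=(0.893, 1.372)
t=7.500: state=(0.763, 1.394)
t=8.000: state=(0.592, 1.409)
t=8.500: state=(0.348, 1.413)
t=9.000: state=(-0.029, 1.403)
t=9.500: state=(-0.625, 1.372)
t=10.000: state=(-1.364, 1.308)
t=10.500: state=(-1.830, 1.218)
t=11.000: state=(-1.960, 1.117)
t=11.500: state=(-1.965, 1.017)
t=12.000: state=(-1.941, 0.922)
t=12.500: state=(-1.909, 0.830)
t=13.000: state=(-1.876, 0.744)
t=13.500: state=(-1.843, 0.662)
t=13.840: state=(-1.820, 0.608)
largest grid value and its neighbours: w(8.420)=1.41328, w(8.440)=1.41329, w(8.460)=1.41328
parabola through these three points peaks at t≈8.441 with w≈1.41329

max w = 1.413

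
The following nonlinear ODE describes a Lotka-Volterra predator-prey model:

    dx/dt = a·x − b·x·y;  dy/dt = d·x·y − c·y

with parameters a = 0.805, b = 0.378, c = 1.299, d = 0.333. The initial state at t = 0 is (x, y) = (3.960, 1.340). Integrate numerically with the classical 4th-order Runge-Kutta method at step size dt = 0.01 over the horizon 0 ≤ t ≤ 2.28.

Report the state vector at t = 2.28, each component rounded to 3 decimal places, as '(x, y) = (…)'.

(x, y) = (4.783, 2.930)

t=0.000: state=(3.960, 1.340)
step 1 (dt=0.01): k1=(1.182, 0.026), k2=(1.184, 0.029), k3=(1.184, 0.029), k4=(1.185, 0.032); state += dt/6·(k1+2k2+2k3+k4)
t=0.010: state=(3.972, 1.340)
t=0.020: state=(3.984, 1.341)
t=0.030: state=(3.996, 1.341)
continuing one RK4 step at a time; state shown every 10 steps (Δt=0.1):
t=0.100: state=(4.080, 1.345)
t=0.200: state=(4.202, 1.356)
t=0.300: state=(4.325, 1.373)
t=0.400: state=(4.449, 1.395)
t=0.500: state=(4.572, 1.424)
t=0.600: state=(4.692, 1.459)
t=0.700: state=(4.809, 1.501)
t=0.800: state=(4.920, 1.549)
t=0.900: state=(5.024, 1.606)
t=1.000: state=(5.119, 1.670)
t=1.100: state=(5.202, 1.741)
t=1.200: state=(5.271, 1.821)
t=1.300: state=(5.324, 1.907)
t=1.400: state=(5.360, 2.001)
t=1.500: state=(5.376, 2.101)
t=1.600: state=(5.371, 2.207)
t=1.700: state=(5.344, 2.317)
t=1.800: state=(5.295, 2.429)
t=1.900: state=(5.224, 2.542)
t=2.000: state=(5.133, 2.652)
t=2.100: state=(5.022, 2.758)
t=2.200: state=(4.895, 2.857)
t=2.280: state=(4.783, 2.930)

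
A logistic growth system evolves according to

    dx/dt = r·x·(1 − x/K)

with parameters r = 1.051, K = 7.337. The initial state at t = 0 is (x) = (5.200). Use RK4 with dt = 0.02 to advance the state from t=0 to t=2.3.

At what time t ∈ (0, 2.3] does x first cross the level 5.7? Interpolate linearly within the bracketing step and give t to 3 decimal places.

t = 0.341

t=0.000: state=(5.200)
step 1 (dt=0.02): k1=(1.592), k2=(1.585), k3=(1.585), k4=(1.578); state += dt/6·(k1+2k2+2k3+k4)
t=0.020: state=(5.232)
t=0.040: state=(5.263)
t=0.060: state=(5.294)
continuing one RK4 step at a time; state shown every 5 steps (Δt=0.1):
t=0.100: state=(5.356)
t=0.200: state=(5.504)
t=0.300: state=(5.645)
t=0.340: state=(5.699)
next step: t=0.360: state=(5.725) — x has crossed 5.7
linear interpolation between t=0.340 (5.69872) and t=0.360 (5.72531) → t≈0.341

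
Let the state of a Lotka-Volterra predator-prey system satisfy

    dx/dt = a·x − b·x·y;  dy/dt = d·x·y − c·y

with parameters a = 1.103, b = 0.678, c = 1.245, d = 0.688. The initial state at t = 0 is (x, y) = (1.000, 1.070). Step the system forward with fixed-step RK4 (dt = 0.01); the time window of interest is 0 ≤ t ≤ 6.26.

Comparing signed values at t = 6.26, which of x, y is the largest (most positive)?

largest component: x

t=0.000: state=(1.000, 1.070)
step 1 (dt=0.01): k1=(0.378, -0.596), k2=(0.380, -0.593), k3=(0.380, -0.593), k4=(0.383, -0.590); state += dt/6·(k1+2k2+2k3+k4)
t=0.010: state=(1.004, 1.064)
t=0.020: state=(1.008, 1.058)
t=0.030: state=(1.012, 1.052)
continuing one RK4 step at a time; state shown every 25 steps (Δt=0.25):
t=0.250: state=(1.112, 0.939)
t=0.500: state=(1.260, 0.843)
t=0.750: state=(1.447, 0.779)
t=1.000: state=(1.676, 0.746)
t=1.250: state=(1.947, 0.746)
t=1.500: state=(2.255, 0.784)
t=1.750: state=(2.584, 0.871)
t=2.000: state=(2.903, 1.023)
t=2.250: state=(3.155, 1.264)
t=2.500: state=(3.263, 1.612)
t=2.750: state=(3.153, 2.057)
t=3.000: state=(2.816, 2.525)
t=3.250: state=(2.340, 2.885)
t=3.500: state=(1.861, 3.030)
t=3.750: state=(1.473, 2.952)
t=4.000: state=(1.198, 2.717)
t=4.250: state=(1.022, 2.406)
t=4.500: state=(0.921, 2.081)
t=4.750: state=(0.875, 1.778)
t=5.000: state=(0.873, 1.513)
t=5.250: state=(0.907, 1.291)
t=5.500: state=(0.976, 1.111)
t=5.750: state=(1.078, 0.971)
t=6.000: state=(1.217, 0.866)
t=6.250: state=(1.393, 0.793)
t=6.260: state=(1.401, 0.791)
compare at T: x=1.401, y=0.791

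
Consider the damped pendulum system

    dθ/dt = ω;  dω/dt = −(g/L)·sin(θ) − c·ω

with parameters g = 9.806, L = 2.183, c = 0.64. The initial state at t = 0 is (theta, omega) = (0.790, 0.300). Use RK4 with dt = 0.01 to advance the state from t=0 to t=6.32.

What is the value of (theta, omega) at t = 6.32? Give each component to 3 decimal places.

(theta, omega) = (0.107, -0.076)

t=0.000: state=(0.790, 0.300)
step 1 (dt=0.01): k1=(0.300, -3.383), k2=(0.283, -3.377), k3=(0.283, -3.377), k4=(0.266, -3.370); state += dt/6·(k1+2k2+2k3+k4)
t=0.010: state=(0.793, 0.266)
t=0.020: state=(0.795, 0.233)
t=0.030: state=(0.797, 0.199)
continuing one RK4 step at a time; state shown every 25 steps (Δt=0.25):
t=0.250: state=(0.764, -0.484)
t=0.500: state=(0.566, -1.059)
t=0.750: state=(0.261, -1.319)
t=1.000: state=(-0.063, -1.219)
t=1.250: state=(-0.324, -0.828)
t=1.500: state=(-0.465, -0.294)
t=1.750: state=(-0.472, 0.228)
t=2.000: state=(-0.362, 0.621)
t=2.250: state=(-0.179, 0.808)
t=2.500: state=(0.022, 0.765)
t=2.750: state=(0.188, 0.536)
t=3.000: state=(0.282, 0.207)
t=3.250: state=(0.292, -0.124)
t=3.500: state=(0.227, -0.376)
t=3.750: state=(0.114, -0.498)
t=4.000: state=(-0.010, -0.476)
t=4.250: state=(-0.114, -0.337)
t=4.500: state=(-0.173, -0.134)
t=4.750: state=(-0.180, 0.073)
t=5.000: state=(-0.141, 0.231)
t=5.250: state=(-0.072, 0.307)
t=5.500: state=(0.005, 0.295)
t=5.750: state=(0.070, 0.210)
t=6.000: state=(0.107, 0.084)
t=6.250: state=(0.111, -0.044)
t=6.320: state=(0.107, -0.076)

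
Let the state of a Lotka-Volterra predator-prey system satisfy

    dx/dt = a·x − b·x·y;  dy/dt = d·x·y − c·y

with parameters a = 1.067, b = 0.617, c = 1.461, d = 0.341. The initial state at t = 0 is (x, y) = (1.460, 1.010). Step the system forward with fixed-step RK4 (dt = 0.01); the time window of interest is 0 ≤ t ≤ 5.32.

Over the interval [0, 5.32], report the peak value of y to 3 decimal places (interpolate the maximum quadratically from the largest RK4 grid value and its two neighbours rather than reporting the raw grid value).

max y = 4.632

t=0.000: state=(1.460, 1.010)
step 1 (dt=0.01): k1=(0.648, -0.973), k2=(0.654, -0.967), k3=(0.654, -0.967), k4=(0.660, -0.961); state += dt/6·(k1+2k2+2k3+k4)
t=0.010: state=(1.467, 1.000)
t=0.020: state=(1.473, 0.991)
t=0.030: state=(1.480, 0.981)
continuing one RK4 step at a time; state shown every 20 steps (Δt=0.2):
t=0.200: state=(1.613, 0.837)
t=0.400: state=(1.817, 0.702)
t=0.600: state=(2.076, 0.599)
t=0.800: state=(2.399, 0.520)
t=1.000: state=(2.795, 0.464)
t=1.200: state=(3.276, 0.426)
t=1.400: state=(3.854, 0.405)
t=1.600: state=(4.539, 0.402)
t=1.800: state=(5.342, 0.420)
t=2.000: state=(6.263, 0.466)
t=2.200: state=(7.285, 0.552)
t=2.400: state=(8.353, 0.702)
t=2.600: state=(9.345, 0.960)
t=2.800: state=(10.028, 1.391)
t=3.000: state=(10.055, 2.070)
t=3.200: state=(9.126, 2.990)
t=3.400: state=(7.359, 3.929)
t=3.600: state=(5.380, 4.526)
t=3.800: state=(3.772, 4.603)
t=4.000: state=(2.692, 4.272)
t=4.200: state=(2.031, 3.740)
t=4.400: state=(1.642, 3.161)
t=4.600: state=(1.424, 2.618)
t=4.800: state=(1.315, 2.145)
t=5.000: state=(1.281, 1.749)
t=5.200: state=(1.305, 1.426)
t=5.320: state=(1.343, 1.263)
largest grid value and its neighbours: y(3.720)=4.63159, y(3.730)=4.63204, y(3.740)=4.63127
parabola through these three points peaks at t≈3.729 with y≈4.63205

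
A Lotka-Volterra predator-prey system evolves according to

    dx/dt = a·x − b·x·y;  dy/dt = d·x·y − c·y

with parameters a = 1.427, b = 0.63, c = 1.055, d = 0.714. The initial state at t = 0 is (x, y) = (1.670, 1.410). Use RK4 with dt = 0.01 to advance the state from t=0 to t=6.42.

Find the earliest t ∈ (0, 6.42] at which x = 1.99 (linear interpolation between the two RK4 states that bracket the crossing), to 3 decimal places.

t=0.000: state=(1.670, 1.410)
step 1 (dt=0.01): k1=(0.900, 0.194), k2=(0.901, 0.198), k3=(0.901, 0.198), k4=(0.902, 0.203); state += dt/6·(k1+2k2+2k3+k4)
t=0.010: state=(1.679, 1.412)
t=0.020: state=(1.688, 1.414)
t=0.030: state=(1.697, 1.416)
continuing one RK4 step at a time; state shown every 25 steps (Δt=0.25):
t=0.250: state=(1.900, 1.489)
t=0.340: state=(1.983, 1.535)
next step: t=0.350: state=(1.993, 1.540) — x has crossed 1.99
linear interpolation between t=0.340 (1.98343) and t=0.350 (1.99255) → t≈0.347

t = 0.347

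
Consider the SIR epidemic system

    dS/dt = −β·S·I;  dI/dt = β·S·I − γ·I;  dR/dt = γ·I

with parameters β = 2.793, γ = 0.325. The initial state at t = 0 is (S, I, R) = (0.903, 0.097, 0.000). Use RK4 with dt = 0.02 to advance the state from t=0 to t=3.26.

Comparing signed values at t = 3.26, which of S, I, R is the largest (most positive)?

largest component: R

t=0.000: state=(0.903, 0.097, 0.000)
step 1 (dt=0.02): k1=(-0.245, 0.213, 0.032), k2=(-0.249, 0.217, 0.032), k3=(-0.249, 0.217, 0.032), k4=(-0.254, 0.221, 0.033); state += dt/6·(k1+2k2+2k3+k4)
t=0.020: state=(0.898, 0.101, 0.001)
t=0.040: state=(0.893, 0.106, 0.001)
t=0.060: state=(0.887, 0.111, 0.002)
continuing one RK4 step at a time; state shown every 10 steps (Δt=0.2):
t=0.200: state=(0.844, 0.148, 0.008)
t=0.400: state=(0.763, 0.218, 0.020)
t=0.600: state=(0.660, 0.304, 0.037)
t=0.800: state=(0.542, 0.398, 0.059)
t=1.000: state=(0.423, 0.489, 0.088)
t=1.200: state=(0.315, 0.562, 0.123)
t=1.400: state=(0.227, 0.612, 0.161)
t=1.600: state=(0.160, 0.639, 0.202)
t=1.800: state=(0.111, 0.645, 0.243)
t=2.000: state=(0.078, 0.637, 0.285)
t=2.200: state=(0.055, 0.619, 0.326)
t=2.400: state=(0.039, 0.595, 0.366)
t=2.600: state=(0.028, 0.568, 0.403)
t=2.800: state=(0.021, 0.540, 0.439)
t=3.000: state=(0.015, 0.511, 0.474)
t=3.200: state=(0.012, 0.482, 0.506)
t=3.260: state=(0.011, 0.474, 0.515)
compare at T: S=0.011, I=0.474, R=0.515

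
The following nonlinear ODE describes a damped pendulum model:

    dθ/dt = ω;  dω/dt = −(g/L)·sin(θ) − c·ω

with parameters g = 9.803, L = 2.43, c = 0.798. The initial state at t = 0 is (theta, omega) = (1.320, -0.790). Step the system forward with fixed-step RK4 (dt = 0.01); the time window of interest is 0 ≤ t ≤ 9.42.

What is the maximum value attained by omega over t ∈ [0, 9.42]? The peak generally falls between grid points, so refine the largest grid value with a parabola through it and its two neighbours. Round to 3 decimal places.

max omega = 1.008

t=0.000: state=(1.320, -0.790)
step 1 (dt=0.01): k1=(-0.790, -3.278), k2=(-0.806, -3.260), k3=(-0.806, -3.260), k4=(-0.823, -3.243); state += dt/6·(k1+2k2+2k3+k4)
t=0.010: state=(1.312, -0.823)
t=0.020: state=(1.304, -0.855)
t=0.030: state=(1.295, -0.887)
continuing one RK4 step at a time; state shown every 50 steps (Δt=0.5):
t=0.500: state=(0.600, -1.882)
t=1.000: state=(-0.294, -1.428)
t=1.500: state=(-0.678, -0.087)
t=2.000: state=(-0.449, 0.873)
t=2.500: state=(0.035, 0.899)
t=3.000: state=(0.333, 0.239)
t=3.500: state=(0.282, -0.381)
t=4.000: state=(0.036, -0.514)
t=4.500: state=(-0.157, -0.212)
t=5.000: state=(-0.167, 0.151)
t=5.500: state=(-0.046, 0.281)
t=6.000: state=(0.070, 0.153)
t=6.500: state=(0.094, -0.049)
t=7.000: state=(0.039, -0.147)
t=7.500: state=(-0.028, -0.101)
t=8.000: state=(-0.052, 0.007)
t=8.500: state=(-0.028, 0.074)
t=9.000: state=(0.009, 0.062)
t=9.420: state=(0.026, 0.016)
largest grid value and its neighbours: omega(2.250)=1.00798, omega(2.260)=1.00809, omega(2.270)=1.00779
parabola through these three points peaks at t≈2.258 with omega≈1.00810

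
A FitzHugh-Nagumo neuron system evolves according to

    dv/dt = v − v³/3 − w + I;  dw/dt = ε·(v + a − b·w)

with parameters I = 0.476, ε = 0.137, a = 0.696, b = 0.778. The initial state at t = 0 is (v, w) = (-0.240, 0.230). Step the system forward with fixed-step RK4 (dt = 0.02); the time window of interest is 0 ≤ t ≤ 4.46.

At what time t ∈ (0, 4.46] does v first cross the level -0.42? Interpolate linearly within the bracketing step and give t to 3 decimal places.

t = 2.559

t=0.000: state=(-0.240, 0.230)
step 1 (dt=0.02): k1=(0.011, 0.038), k2=(0.010, 0.038), k3=(0.010, 0.038), k4=(0.010, 0.038); state += dt/6·(k1+2k2+2k3+k4)
t=0.020: state=(-0.240, 0.231)
t=0.040: state=(-0.240, 0.232)
t=0.060: state=(-0.239, 0.232)
continuing one RK4 step at a time; state shown every 10 steps (Δt=0.2):
t=0.200: state=(-0.238, 0.238)
t=0.400: state=(-0.238, 0.245)
t=0.600: state=(-0.240, 0.252)
t=0.800: state=(-0.243, 0.259)
t=1.000: state=(-0.248, 0.266)
t=1.200: state=(-0.256, 0.272)
t=1.400: state=(-0.267, 0.278)
t=1.600: state=(-0.282, 0.284)
t=1.800: state=(-0.300, 0.289)
t=2.000: state=(-0.324, 0.293)
t=2.200: state=(-0.352, 0.297)
t=2.400: state=(-0.387, 0.299)
t=2.540: state=(-0.416, 0.301)
next step: t=2.560: state=(-0.420, 0.301) — v has crossed -0.42
linear interpolation between t=2.540 (-0.41582) and t=2.560 (-0.42019) → t≈2.559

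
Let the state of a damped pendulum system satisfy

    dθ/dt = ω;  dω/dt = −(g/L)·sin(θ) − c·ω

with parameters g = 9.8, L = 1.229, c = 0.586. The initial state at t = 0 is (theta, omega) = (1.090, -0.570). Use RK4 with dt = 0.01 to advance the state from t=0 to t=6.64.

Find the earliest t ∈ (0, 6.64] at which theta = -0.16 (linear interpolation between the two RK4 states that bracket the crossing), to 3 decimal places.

t = 0.632

t=0.000: state=(1.090, -0.570)
step 1 (dt=0.01): k1=(-0.570, -6.736), k2=(-0.604, -6.706), k3=(-0.604, -6.705), k4=(-0.637, -6.674); state += dt/6·(k1+2k2+2k3+k4)
t=0.010: state=(1.084, -0.637)
t=0.020: state=(1.077, -0.703)
t=0.030: state=(1.070, -0.769)
continuing one RK4 step at a time; state shown every 25 steps (Δt=0.25):
t=0.250: state=(0.757, -1.993)
t=0.500: state=(0.167, -2.542)
t=0.630: state=(-0.155, -2.358)
next step: t=0.640: state=(-0.179, -2.331) — theta has crossed -0.16
linear interpolation between t=0.630 (-0.15529) and t=0.640 (-0.17873) → t≈0.632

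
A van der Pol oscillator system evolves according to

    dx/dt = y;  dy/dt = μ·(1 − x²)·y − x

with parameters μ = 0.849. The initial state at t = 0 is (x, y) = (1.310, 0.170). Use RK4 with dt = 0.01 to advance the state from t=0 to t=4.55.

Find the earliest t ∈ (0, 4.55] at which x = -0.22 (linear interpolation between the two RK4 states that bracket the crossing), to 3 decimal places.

t = 1.775

t=0.000: state=(1.310, 0.170)
step 1 (dt=0.01): k1=(0.170, -1.413), k2=(0.163, -1.410), k3=(0.163, -1.410), k4=(0.156, -1.407); state += dt/6·(k1+2k2+2k3+k4)
t=0.010: state=(1.312, 0.156)
t=0.020: state=(1.313, 0.142)
t=0.030: state=(1.314, 0.128)
continuing one RK4 step at a time; state shown every 20 steps (Δt=0.2):
t=0.200: state=(1.317, -0.098)
t=0.400: state=(1.273, -0.332)
t=0.600: state=(1.185, -0.541)
t=0.800: state=(1.058, -0.738)
t=1.000: state=(0.890, -0.940)
t=1.200: state=(0.680, -1.166)
t=1.400: state=(0.421, -1.429)
t=1.600: state=(0.106, -1.729)
t=1.770: state=(-0.210, -1.986)
next step: t=1.780: state=(-0.230, -2.000) — x has crossed -0.22
linear interpolation between t=1.770 (-0.21022) and t=1.780 (-0.23015) → t≈1.775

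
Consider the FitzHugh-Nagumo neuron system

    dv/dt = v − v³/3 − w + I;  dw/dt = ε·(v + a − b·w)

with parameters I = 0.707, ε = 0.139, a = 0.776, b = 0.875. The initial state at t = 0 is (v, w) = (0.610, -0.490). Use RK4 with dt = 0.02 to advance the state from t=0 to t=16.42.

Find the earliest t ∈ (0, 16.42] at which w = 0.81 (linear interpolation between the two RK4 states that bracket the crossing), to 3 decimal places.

t=0.000: state=(0.610, -0.490)
step 1 (dt=0.02): k1=(1.731, 0.252), k2=(1.740, 0.254), k3=(1.740, 0.254), k4=(1.747, 0.256); state += dt/6·(k1+2k2+2k3+k4)
t=0.020: state=(0.645, -0.485)
t=0.040: state=(0.680, -0.480)
t=0.060: state=(0.715, -0.474)
continuing one RK4 step at a time; state shown every 50 steps (Δt=1):
t=1.000: state=(1.922, -0.148)
t=2.000: state=(1.968, 0.230)
t=3.000: state=(1.855, 0.556)
t=3.920: state=(1.743, 0.808)
next step: t=3.940: state=(1.740, 0.813) — w has crossed 0.81
linear interpolation between t=3.920 (0.80828) and t=3.940 (0.81331) → t≈3.927

t = 3.927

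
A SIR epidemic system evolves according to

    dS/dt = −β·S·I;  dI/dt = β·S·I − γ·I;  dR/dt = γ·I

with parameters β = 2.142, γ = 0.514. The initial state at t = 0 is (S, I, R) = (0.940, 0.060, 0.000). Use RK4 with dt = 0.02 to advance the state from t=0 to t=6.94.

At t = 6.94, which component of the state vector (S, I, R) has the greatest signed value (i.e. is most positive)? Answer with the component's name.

t=0.000: state=(0.940, 0.060, 0.000)
step 1 (dt=0.02): k1=(-0.121, 0.090, 0.031), k2=(-0.122, 0.091, 0.031), k3=(-0.122, 0.091, 0.031), k4=(-0.124, 0.092, 0.032); state += dt/6·(k1+2k2+2k3+k4)
t=0.020: state=(0.938, 0.062, 0.001)
t=0.040: state=(0.935, 0.064, 0.001)
t=0.060: state=(0.932, 0.066, 0.002)
continuing one RK4 step at a time; state shown every 25 steps (Δt=0.5):
t=0.500: state=(0.855, 0.122, 0.023)
t=1.000: state=(0.714, 0.220, 0.066)
t=1.500: state=(0.531, 0.332, 0.137)
t=2.000: state=(0.355, 0.411, 0.233)
t=2.500: state=(0.225, 0.432, 0.343)
t=3.000: state=(0.143, 0.405, 0.451)
t=3.500: state=(0.095, 0.355, 0.549)
t=4.000: state=(0.067, 0.299, 0.634)
t=4.500: state=(0.050, 0.246, 0.704)
t=5.000: state=(0.039, 0.200, 0.761)
t=5.500: state=(0.033, 0.161, 0.807)
t=6.000: state=(0.028, 0.128, 0.844)
t=6.500: state=(0.025, 0.102, 0.873)
t=6.940: state=(0.023, 0.083, 0.894)
compare at T: S=0.023, I=0.083, R=0.894

largest component: R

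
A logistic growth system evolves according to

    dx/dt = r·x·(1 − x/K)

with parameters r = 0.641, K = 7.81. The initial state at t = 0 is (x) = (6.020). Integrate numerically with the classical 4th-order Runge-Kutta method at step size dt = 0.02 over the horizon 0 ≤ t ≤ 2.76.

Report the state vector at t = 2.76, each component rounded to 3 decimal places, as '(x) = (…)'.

(x) = (7.433)

t=0.000: state=(6.020)
step 1 (dt=0.02): k1=(0.884), k2=(0.881), k3=(0.881), k4=(0.878); state += dt/6·(k1+2k2+2k3+k4)
t=0.020: state=(6.038)
t=0.040: state=(6.055)
t=0.060: state=(6.073)
continuing one RK4 step at a time; state shown every 5 steps (Δt=0.1):
t=0.100: state=(6.107)
t=0.200: state=(6.191)
t=0.300: state=(6.271)
t=0.400: state=(6.349)
t=0.500: state=(6.424)
t=0.600: state=(6.495)
t=0.700: state=(6.564)
t=0.800: state=(6.630)
t=0.900: state=(6.692)
t=1.000: state=(6.752)
t=1.100: state=(6.810)
t=1.200: state=(6.864)
t=1.300: state=(6.916)
t=1.400: state=(6.966)
t=1.500: state=(7.013)
t=1.600: state=(7.058)
t=1.700: state=(7.100)
t=1.800: state=(7.140)
t=1.900: state=(7.179)
t=2.000: state=(7.215)
t=2.100: state=(7.249)
t=2.200: state=(7.282)
t=2.300: state=(7.312)
t=2.400: state=(7.341)
t=2.500: state=(7.369)
t=2.600: state=(7.395)
t=2.700: state=(7.419)
t=2.760: state=(7.433)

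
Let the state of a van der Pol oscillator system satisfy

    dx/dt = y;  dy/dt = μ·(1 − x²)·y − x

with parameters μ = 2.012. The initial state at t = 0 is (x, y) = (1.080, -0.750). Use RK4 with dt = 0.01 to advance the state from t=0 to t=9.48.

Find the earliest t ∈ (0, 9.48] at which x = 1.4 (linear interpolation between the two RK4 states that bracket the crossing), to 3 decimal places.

t = 4.995

t=0.000: state=(1.080, -0.750)
step 1 (dt=0.01): k1=(-0.750, -0.829), k2=(-0.754, -0.836), k3=(-0.754, -0.836), k4=(-0.758, -0.843); state += dt/6·(k1+2k2+2k3+k4)
t=0.010: state=(1.072, -0.758)
t=0.020: state=(1.065, -0.767)
t=0.030: state=(1.057, -0.776)
continuing one RK4 step at a time; state shown every 50 steps (Δt=0.5):
t=0.500: state=(0.554, -1.502)
t=1.000: state=(-0.701, -3.692)
t=1.500: state=(-1.972, -0.594)
t=2.000: state=(-1.952, 0.290)
t=2.500: state=(-1.782, 0.376)
t=3.000: state=(-1.575, 0.458)
t=3.500: state=(-1.313, 0.608)
t=4.000: state=(-0.935, 0.967)
t=4.500: state=(-0.212, 2.192)
t=4.990: state=(1.383, 3.366)
next step: t=5.000: state=(1.416, 3.288) — x has crossed 1.4
linear interpolation between t=4.990 (1.38287) and t=5.000 (1.41614) → t≈4.995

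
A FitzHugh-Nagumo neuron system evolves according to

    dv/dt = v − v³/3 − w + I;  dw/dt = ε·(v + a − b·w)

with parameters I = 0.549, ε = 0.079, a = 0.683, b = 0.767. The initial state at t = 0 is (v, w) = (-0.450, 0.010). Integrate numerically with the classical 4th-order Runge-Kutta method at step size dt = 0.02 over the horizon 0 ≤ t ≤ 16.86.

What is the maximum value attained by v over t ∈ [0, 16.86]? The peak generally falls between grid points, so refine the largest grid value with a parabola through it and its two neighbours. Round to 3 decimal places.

t=0.000: state=(-0.450, 0.010)
step 1 (dt=0.02): k1=(0.119, 0.018), k2=(0.120, 0.018), k3=(0.120, 0.018), k4=(0.121, 0.018); state += dt/6·(k1+2k2+2k3+k4)
t=0.020: state=(-0.448, 0.010)
t=0.040: state=(-0.445, 0.011)
t=0.060: state=(-0.443, 0.011)
continuing one RK4 step at a time; state shown every 50 steps (Δt=1):
t=1.000: state=(-0.277, 0.033)
t=2.000: state=(0.110, 0.075)
t=3.000: state=(0.970, 0.162)
t=4.000: state=(1.701, 0.312)
t=5.000: state=(1.780, 0.482)
t=6.000: state=(1.722, 0.640)
t=7.000: state=(1.647, 0.784)
t=8.000: state=(1.568, 0.914)
t=9.000: state=(1.484, 1.029)
t=10.000: state=(1.395, 1.131)
t=11.000: state=(1.298, 1.221)
t=12.000: state=(1.188, 1.296)
t=13.000: state=(1.057, 1.359)
t=14.000: state=(0.886, 1.406)
t=15.000: state=(0.626, 1.434)
t=16.000: state=(0.110, 1.433)
t=16.860: state=(-0.882, 1.383)
largest grid value and its neighbours: v(4.720)=1.78498, v(4.740)=1.78501, v(4.760)=1.78497
parabola through these three points peaks at t≈4.738 with v≈1.78501

max v = 1.785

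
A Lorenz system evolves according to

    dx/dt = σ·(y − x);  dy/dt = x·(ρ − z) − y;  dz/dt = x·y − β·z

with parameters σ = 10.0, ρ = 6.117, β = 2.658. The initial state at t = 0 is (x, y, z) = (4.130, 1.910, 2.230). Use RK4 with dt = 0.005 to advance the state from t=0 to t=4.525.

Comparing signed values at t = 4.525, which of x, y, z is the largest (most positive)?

t=0.000: state=(4.130, 1.910, 2.230)
step 1 (dt=0.005): k1=(-22.200, 14.143, 1.961), k2=(-21.291, 13.872, 1.986), k3=(-21.321, 13.881, 1.987), k4=(-20.440, 13.620, 2.010); state += dt/6·(k1+2k2+2k3+k4)
t=0.005: state=(4.023, 1.979, 2.240)
t=0.010: state=(3.925, 2.046, 2.250)
t=0.015: state=(3.835, 2.111, 2.260)
continuing one RK4 step at a time; state shown every 40 steps (Δt=0.2):
t=0.200: state=(3.328, 3.747, 2.840)
t=0.400: state=(4.375, 4.849, 4.351)
t=0.600: state=(4.768, 4.638, 6.095)
t=0.800: state=(4.052, 3.581, 6.387)
t=1.000: state=(3.268, 3.004, 5.544)
t=1.200: state=(3.029, 3.042, 4.690)
t=1.400: state=(3.247, 3.431, 4.323)
t=1.600: state=(3.676, 3.894, 4.533)
t=1.800: state=(4.008, 4.100, 5.095)
t=2.000: state=(4.007, 3.922, 5.517)
t=2.200: state=(3.755, 3.615, 5.500)
t=2.400: state=(3.530, 3.458, 5.205)
t=2.600: state=(3.482, 3.503, 4.936)
t=2.800: state=(3.586, 3.659, 4.864)
t=3.000: state=(3.732, 3.794, 4.986)
t=3.200: state=(3.806, 3.815, 5.168)
t=3.400: state=(3.772, 3.735, 5.261)
t=3.600: state=(3.686, 3.645, 5.221)
t=3.800: state=(3.627, 3.612, 5.118)
t=4.000: state=(3.627, 3.641, 5.044)
t=4.200: state=(3.670, 3.696, 5.042)
t=4.400: state=(3.714, 3.729, 5.094)
t=4.525: state=(3.726, 3.730, 5.131)
compare at T: x=3.726, y=3.730, z=5.131

largest component: z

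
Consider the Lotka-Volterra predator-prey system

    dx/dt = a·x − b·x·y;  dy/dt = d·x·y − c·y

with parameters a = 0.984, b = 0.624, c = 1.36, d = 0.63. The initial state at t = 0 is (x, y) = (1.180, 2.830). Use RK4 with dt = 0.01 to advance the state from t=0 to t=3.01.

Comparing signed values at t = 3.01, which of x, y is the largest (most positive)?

largest component: x

t=0.000: state=(1.180, 2.830)
step 1 (dt=0.01): k1=(-0.923, -1.745), k2=(-0.913, -1.748), k3=(-0.913, -1.748), k4=(-0.903, -1.750); state += dt/6·(k1+2k2+2k3+k4)
t=0.010: state=(1.171, 2.813)
t=0.020: state=(1.162, 2.795)
t=0.030: state=(1.153, 2.777)
continuing one RK4 step at a time; state shown every 10 steps (Δt=0.1):
t=0.100: state=(1.097, 2.654)
t=0.200: state=(1.032, 2.477)
t=0.300: state=(0.981, 2.303)
t=0.400: state=(0.942, 2.136)
t=0.500: state=(0.914, 1.976)
t=0.600: state=(0.896, 1.826)
t=0.700: state=(0.886, 1.686)
t=0.800: state=(0.884, 1.556)
t=0.900: state=(0.888, 1.436)
t=1.000: state=(0.899, 1.326)
t=1.100: state=(0.917, 1.225)
t=1.200: state=(0.940, 1.134)
t=1.300: state=(0.968, 1.051)
t=1.400: state=(1.003, 0.976)
t=1.500: state=(1.044, 0.909)
t=1.600: state=(1.090, 0.848)
t=1.700: state=(1.143, 0.794)
t=1.800: state=(1.202, 0.746)
t=1.900: state=(1.268, 0.704)
t=2.000: state=(1.340, 0.667)
t=2.100: state=(1.420, 0.635)
t=2.200: state=(1.507, 0.608)
t=2.300: state=(1.602, 0.585)
t=2.400: state=(1.705, 0.567)
t=2.500: state=(1.817, 0.553)
t=2.600: state=(1.938, 0.543)
t=2.700: state=(2.067, 0.538)
t=2.800: state=(2.206, 0.537)
t=2.900: state=(2.354, 0.541)
t=3.000: state=(2.510, 0.551)
t=3.010: state=(2.526, 0.552)
compare at T: x=2.526, y=0.552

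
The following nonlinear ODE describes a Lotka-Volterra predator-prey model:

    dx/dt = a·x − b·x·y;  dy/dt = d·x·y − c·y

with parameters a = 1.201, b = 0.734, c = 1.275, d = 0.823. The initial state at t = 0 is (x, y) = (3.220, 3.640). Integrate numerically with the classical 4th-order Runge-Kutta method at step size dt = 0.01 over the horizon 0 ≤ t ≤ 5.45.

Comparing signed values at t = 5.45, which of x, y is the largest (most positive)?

largest component: x

t=0.000: state=(3.220, 3.640)
step 1 (dt=0.01): k1=(-4.736, 5.005), k2=(-4.760, 4.968), k3=(-4.759, 4.968), k4=(-4.782, 4.929); state += dt/6·(k1+2k2+2k3+k4)
t=0.010: state=(3.172, 3.690)
t=0.020: state=(3.124, 3.739)
t=0.030: state=(3.076, 3.787)
continuing one RK4 step at a time; state shown every 20 steps (Δt=0.2):
t=0.200: state=(2.252, 4.423)
t=0.400: state=(1.462, 4.635)
t=0.600: state=(0.956, 4.367)
t=0.800: state=(0.663, 3.858)
t=1.000: state=(0.499, 3.285)
t=1.200: state=(0.408, 2.741)
t=1.400: state=(0.360, 2.262)
t=1.600: state=(0.339, 1.856)
t=1.800: state=(0.336, 1.520)
t=2.000: state=(0.349, 1.246)
t=2.200: state=(0.376, 1.025)
t=2.400: state=(0.417, 0.847)
t=2.600: state=(0.473, 0.706)
t=2.800: state=(0.547, 0.595)
t=3.000: state=(0.642, 0.509)
t=3.200: state=(0.761, 0.442)
t=3.400: state=(0.910, 0.393)
t=3.600: state=(1.096, 0.359)
t=3.800: state=(1.324, 0.339)
t=4.000: state=(1.602, 0.334)
t=4.200: state=(1.938, 0.346)
t=4.400: state=(2.337, 0.381)
t=4.600: state=(2.797, 0.450)
t=4.800: state=(3.302, 0.576)
t=5.000: state=(3.800, 0.802)
t=5.200: state=(4.183, 1.202)
t=5.400: state=(4.259, 1.876)
t=5.450: state=(4.205, 2.096)
compare at T: x=4.205, y=2.096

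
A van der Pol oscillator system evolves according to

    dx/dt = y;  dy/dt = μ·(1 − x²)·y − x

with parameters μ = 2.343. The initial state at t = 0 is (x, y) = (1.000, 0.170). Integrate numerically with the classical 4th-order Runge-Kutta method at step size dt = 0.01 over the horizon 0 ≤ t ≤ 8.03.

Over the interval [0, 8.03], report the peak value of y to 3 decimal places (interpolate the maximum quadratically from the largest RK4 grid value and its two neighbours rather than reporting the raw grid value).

t=0.000: state=(1.000, 0.170)
step 1 (dt=0.01): k1=(0.170, -1.000), k2=(0.165, -1.002), k3=(0.165, -1.001), k4=(0.160, -1.003); state += dt/6·(k1+2k2+2k3+k4)
t=0.010: state=(1.002, 0.160)
t=0.020: state=(1.003, 0.150)
t=0.030: state=(1.005, 0.140)
continuing one RK4 step at a time; state shown every 50 steps (Δt=0.5):
t=0.500: state=(0.959, -0.334)
t=1.000: state=(0.643, -1.007)
t=1.500: state=(-0.272, -3.064)
t=2.000: state=(-1.838, -1.327)
t=2.500: state=(-1.937, 0.234)
t=3.000: state=(-1.791, 0.325)
t=3.500: state=(-1.614, 0.388)
t=4.000: state=(-1.396, 0.495)
t=4.500: state=(-1.099, 0.731)
t=5.000: state=(-0.586, 1.490)
t=5.500: state=(0.757, 4.157)
t=6.000: state=(2.007, 0.323)
t=6.500: state=(1.947, -0.272)
t=7.000: state=(1.797, -0.325)
t=7.500: state=(1.620, -0.386)
t=8.000: state=(1.404, -0.490)
t=8.030: state=(1.389, -0.499)
largest grid value and its neighbours: y(5.540)=4.23768, y(5.550)=4.23852, y(5.560)=4.23079
parabola through these three points peaks at t≈5.546 with y≈4.23921

max y = 4.239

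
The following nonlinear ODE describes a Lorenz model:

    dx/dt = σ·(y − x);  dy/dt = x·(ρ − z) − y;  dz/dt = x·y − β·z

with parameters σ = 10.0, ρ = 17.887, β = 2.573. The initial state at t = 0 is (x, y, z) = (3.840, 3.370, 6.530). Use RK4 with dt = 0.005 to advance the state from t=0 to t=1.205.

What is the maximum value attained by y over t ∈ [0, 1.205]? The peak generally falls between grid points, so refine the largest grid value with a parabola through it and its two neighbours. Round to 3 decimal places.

max y = 13.659

t=0.000: state=(3.840, 3.370, 6.530)
step 1 (dt=0.005): k1=(-4.700, 40.241, -3.861), k2=(-3.576, 40.044, -3.491), k3=(-3.609, 40.073, -3.485), k4=(-2.516, 39.902, -3.111); state += dt/6·(k1+2k2+2k3+k4)
t=0.005: state=(3.822, 3.570, 6.513)
t=0.010: state=(3.815, 3.769, 6.499)
t=0.015: state=(3.817, 3.967, 6.489)
continuing one RK4 step at a time; state shown every 10 steps (Δt=0.05):
t=0.050: state=(4.079, 5.365, 6.544)
t=0.100: state=(5.040, 7.545, 7.130)
t=0.150: state=(6.542, 9.999, 8.661)
t=0.200: state=(8.421, 12.362, 11.580)
t=0.250: state=(10.302, 13.642, 16.000)
t=0.300: state=(11.485, 12.608, 20.948)
t=0.350: state=(11.256, 9.194, 24.364)
t=0.400: state=(9.569, 5.162, 24.941)
t=0.450: state=(7.171, 2.290, 23.356)
t=0.500: state=(4.913, 0.903, 20.962)
t=0.550: state=(3.224, 0.481, 18.553)
t=0.600: state=(2.142, 0.507, 16.371)
t=0.650: state=(1.536, 0.698, 14.445)
t=0.700: state=(1.259, 0.951, 12.754)
t=0.750: state=(1.200, 1.253, 11.277)
t=0.800: state=(1.298, 1.632, 9.999)
t=0.850: state=(1.531, 2.132, 8.916)
t=0.900: state=(1.906, 2.815, 8.039)
t=0.950: state=(2.454, 3.755, 7.403)
t=1.000: state=(3.228, 5.042, 7.094)
t=1.050: state=(4.292, 6.755, 7.278)
t=1.100: state=(5.705, 8.896, 8.239)
t=1.150: state=(7.459, 11.228, 10.374)
t=1.200: state=(9.363, 13.042, 13.980)
t=1.205: state=(9.546, 13.151, 14.417)
largest grid value and its neighbours: y(0.250)=13.64212, y(0.255)=13.65885, y(0.260)=13.65038
parabola through these three points peaks at t≈0.256 with y≈13.65919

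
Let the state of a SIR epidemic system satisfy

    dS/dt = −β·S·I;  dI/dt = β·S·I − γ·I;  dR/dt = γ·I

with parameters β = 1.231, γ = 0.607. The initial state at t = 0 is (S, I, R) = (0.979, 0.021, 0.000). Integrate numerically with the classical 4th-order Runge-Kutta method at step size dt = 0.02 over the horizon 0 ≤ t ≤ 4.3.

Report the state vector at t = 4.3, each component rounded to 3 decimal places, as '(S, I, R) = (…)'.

t=0.000: state=(0.979, 0.021, 0.000)
step 1 (dt=0.02): k1=(-0.025, 0.013, 0.013), k2=(-0.025, 0.013, 0.013), k3=(-0.025, 0.013, 0.013), k4=(-0.026, 0.013, 0.013); state += dt/6·(k1+2k2+2k3+k4)
t=0.020: state=(0.978, 0.021, 0.000)
t=0.040: state=(0.978, 0.022, 0.001)
t=0.060: state=(0.977, 0.022, 0.001)
continuing one RK4 step at a time; state shown every 10 steps (Δt=0.2):
t=0.200: state=(0.974, 0.024, 0.003)
t=0.400: state=(0.968, 0.027, 0.006)
t=0.600: state=(0.961, 0.030, 0.009)
t=0.800: state=(0.953, 0.033, 0.013)
t=1.000: state=(0.945, 0.037, 0.017)
t=1.200: state=(0.936, 0.042, 0.022)
t=1.400: state=(0.926, 0.047, 0.028)
t=1.600: state=(0.915, 0.052, 0.033)
t=1.800: state=(0.903, 0.057, 0.040)
t=2.000: state=(0.889, 0.063, 0.047)
t=2.200: state=(0.875, 0.070, 0.055)
t=2.400: state=(0.859, 0.076, 0.064)
t=2.600: state=(0.842, 0.083, 0.074)
t=2.800: state=(0.825, 0.091, 0.085)
t=3.000: state=(0.806, 0.098, 0.096)
t=3.200: state=(0.786, 0.106, 0.108)
t=3.400: state=(0.765, 0.113, 0.122)
t=3.600: state=(0.743, 0.121, 0.136)
t=3.800: state=(0.721, 0.128, 0.151)
t=4.000: state=(0.697, 0.135, 0.167)
t=4.200: state=(0.674, 0.142, 0.184)
t=4.300: state=(0.662, 0.145, 0.193)

(S, I, R) = (0.662, 0.145, 0.193)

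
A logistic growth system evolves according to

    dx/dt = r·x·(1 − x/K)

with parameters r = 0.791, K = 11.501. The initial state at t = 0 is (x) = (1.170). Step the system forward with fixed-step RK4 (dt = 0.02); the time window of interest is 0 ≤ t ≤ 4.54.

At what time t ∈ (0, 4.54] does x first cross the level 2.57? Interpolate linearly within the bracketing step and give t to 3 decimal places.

t = 1.179

t=0.000: state=(1.170)
step 1 (dt=0.02): k1=(0.831), k2=(0.837), k3=(0.837), k4=(0.842); state += dt/6·(k1+2k2+2k3+k4)
t=0.020: state=(1.187)
t=0.040: state=(1.204)
t=0.060: state=(1.221)
continuing one RK4 step at a time; state shown every 10 steps (Δt=0.2):
t=0.200: state=(1.347)
t=0.400: state=(1.547)
t=0.600: state=(1.771)
t=0.800: state=(2.021)
t=1.000: state=(2.299)
t=1.160: state=(2.540)
next step: t=1.180: state=(2.572) — x has crossed 2.57
linear interpolation between t=1.160 (2.54026) and t=1.180 (2.57171) → t≈1.179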